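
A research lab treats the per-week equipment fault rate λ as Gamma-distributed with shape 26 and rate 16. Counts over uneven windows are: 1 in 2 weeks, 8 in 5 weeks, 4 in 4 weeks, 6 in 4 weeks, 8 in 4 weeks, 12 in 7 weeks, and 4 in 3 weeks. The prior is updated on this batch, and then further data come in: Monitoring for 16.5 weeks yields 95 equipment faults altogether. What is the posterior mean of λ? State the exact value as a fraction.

Total count: 1 + 8 + 4 + 6 + 8 + 12 + 4 = 43.
Total exposure: 2 + 5 + 4 + 4 + 4 + 7 + 3 = 29 weeks.
After the first batch: Gamma(26 + 43, 16 + 29) = Gamma(69, 45).
Total count 95 over total exposure 16.5 weeks.
After the second batch: Gamma(69 + 95, 45 + 16.5) = Gamma(164, 123/2).
Posterior mean = α'/β' = 164/(123/2) = 8/3.

8/3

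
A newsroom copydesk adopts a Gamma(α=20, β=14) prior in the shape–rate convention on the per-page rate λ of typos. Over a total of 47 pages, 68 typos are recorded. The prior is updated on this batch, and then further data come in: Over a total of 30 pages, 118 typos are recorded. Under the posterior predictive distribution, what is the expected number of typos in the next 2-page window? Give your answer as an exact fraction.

412/91

Total count 68 over total exposure 47 pages.
After the first batch: Gamma(20 + 68, 14 + 47) = Gamma(88, 61).
Total count 118 over total exposure 30 pages.
After the second batch: Gamma(88 + 118, 61 + 30) = Gamma(206, 91).
Predictive mean over a 2-page window = T·E[λ|data] = 2·206/91 = 412/91.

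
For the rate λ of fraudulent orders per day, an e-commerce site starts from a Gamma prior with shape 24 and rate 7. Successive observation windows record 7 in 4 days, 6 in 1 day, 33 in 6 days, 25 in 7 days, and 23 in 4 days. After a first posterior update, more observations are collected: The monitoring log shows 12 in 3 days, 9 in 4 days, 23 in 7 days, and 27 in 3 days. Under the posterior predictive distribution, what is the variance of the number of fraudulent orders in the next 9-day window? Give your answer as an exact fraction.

93555/2116

Total count: 7 + 6 + 33 + 25 + 23 = 94.
Total exposure: 4 + 1 + 6 + 7 + 4 = 22 days.
After the first batch: Gamma(24 + 94, 7 + 22) = Gamma(118, 29).
Total count: 12 + 9 + 23 + 27 = 71.
Total exposure: 3 + 4 + 7 + 3 = 17 days.
After the second batch: Gamma(118 + 71, 29 + 17) = Gamma(189, 46).
The posterior predictive for a window of length T is Negative Binomial with variance T·α'·(β'+T)/β'² = 9·189·55/2116 = 93555/2116.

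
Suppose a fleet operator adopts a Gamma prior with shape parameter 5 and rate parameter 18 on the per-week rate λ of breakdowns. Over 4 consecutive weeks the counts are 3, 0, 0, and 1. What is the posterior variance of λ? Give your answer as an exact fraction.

Total count: 3 + 0 + 0 + 1 = 4.
Total exposure: 4 weeks.
Posterior: α' = 5 + 4 = 9, β' = 18 + 4 = 22.
Posterior variance = α'/β'² = 9/484.

9/484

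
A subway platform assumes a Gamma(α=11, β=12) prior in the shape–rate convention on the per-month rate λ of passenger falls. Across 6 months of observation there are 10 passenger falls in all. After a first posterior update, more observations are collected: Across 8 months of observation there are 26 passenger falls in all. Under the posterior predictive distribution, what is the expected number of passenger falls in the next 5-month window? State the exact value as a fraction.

Total count 10 over total exposure 6 months.
After the first batch: Gamma(11 + 10, 12 + 6) = Gamma(21, 18).
Total count 26 over total exposure 8 months.
After the second batch: Gamma(21 + 26, 18 + 8) = Gamma(47, 26).
Predictive mean over a 5-month window = T·E[λ|data] = 5·47/26 = 235/26.

235/26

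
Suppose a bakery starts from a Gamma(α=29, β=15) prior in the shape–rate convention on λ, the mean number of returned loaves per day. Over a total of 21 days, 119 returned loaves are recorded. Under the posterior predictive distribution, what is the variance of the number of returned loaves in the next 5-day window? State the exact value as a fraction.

Total count 119 over total exposure 21 days.
Posterior: α' = 29 + 119 = 148, β' = 15 + 21 = 36.
The posterior predictive for a window of length T is Negative Binomial with variance T·α'·(β'+T)/β'² = 5·148·41/1296 = 7585/324.

7585/324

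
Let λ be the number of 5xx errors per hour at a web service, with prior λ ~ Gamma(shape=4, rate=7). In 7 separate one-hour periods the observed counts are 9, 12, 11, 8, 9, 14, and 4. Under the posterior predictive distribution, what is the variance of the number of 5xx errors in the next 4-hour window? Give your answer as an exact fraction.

Total count: 9 + 12 + 11 + 8 + 9 + 14 + 4 = 67.
Total exposure: 7 hours.
Gamma(α, β) with Poisson data over total exposure Σt gives posterior Gamma(α+Σx, β+Σt) = Gamma(71, 14).
The posterior predictive for a window of length T is Negative Binomial with variance T·α'·(β'+T)/β'² = 4·71·18/196 = 1278/49.

1278/49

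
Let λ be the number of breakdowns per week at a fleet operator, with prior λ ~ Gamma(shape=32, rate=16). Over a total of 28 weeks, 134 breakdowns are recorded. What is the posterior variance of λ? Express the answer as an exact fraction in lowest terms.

83/968

Total count 134 over total exposure 28 weeks.
Conjugate update: add total count to the shape and total exposure to the rate, giving Gamma(166, 44).
Posterior variance = α'/β'² = 166/1936 = 83/968.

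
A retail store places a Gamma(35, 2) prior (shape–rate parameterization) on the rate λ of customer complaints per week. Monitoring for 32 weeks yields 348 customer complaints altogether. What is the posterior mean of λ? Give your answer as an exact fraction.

383/34

Total count 348 over total exposure 32 weeks.
By Gamma–Poisson conjugacy, the posterior is Gamma(α + Σx, β + Σt) = Gamma(35 + 348, 2 + 32) = Gamma(383, 34).
Posterior mean = α'/β' = 383/34.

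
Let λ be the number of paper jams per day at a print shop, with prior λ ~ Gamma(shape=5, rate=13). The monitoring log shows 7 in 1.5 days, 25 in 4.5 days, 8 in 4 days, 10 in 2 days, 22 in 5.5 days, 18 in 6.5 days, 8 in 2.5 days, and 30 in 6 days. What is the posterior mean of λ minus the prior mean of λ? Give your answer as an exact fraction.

33/13

Total count: 7 + 25 + 8 + 10 + 22 + 18 + 8 + 30 = 128.
Total exposure: 1.5 + 4.5 + 4 + 2 + 5.5 + 6.5 + 2.5 + 6 = 32.5 days.
Posterior: α' = 5 + 128 = 133, β' = 13 + 32.5 = 91/2.
Posterior mean = 133/(91/2) = 38/13; prior mean = 5/13 = 5/13. Difference = 38/13 − 5/13 = 33/13.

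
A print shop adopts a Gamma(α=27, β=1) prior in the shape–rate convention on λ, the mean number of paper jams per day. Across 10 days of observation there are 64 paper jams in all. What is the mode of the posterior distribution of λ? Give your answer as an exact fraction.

90/11

Total count 64 over total exposure 10 days.
Gamma(α, β) with Poisson data over total exposure Σt gives posterior Gamma(α+Σx, β+Σt) = Gamma(91, 11).
Posterior mode = (α'−1)/β' = 90/11.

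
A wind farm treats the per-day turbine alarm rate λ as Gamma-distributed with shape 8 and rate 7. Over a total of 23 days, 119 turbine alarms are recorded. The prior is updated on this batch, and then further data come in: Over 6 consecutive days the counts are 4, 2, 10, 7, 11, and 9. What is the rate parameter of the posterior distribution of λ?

Total count 119 over total exposure 23 days.
After the first batch: Gamma(8 + 119, 7 + 23) = Gamma(127, 30).
Total count: 4 + 2 + 10 + 7 + 11 + 9 = 43.
Total exposure: 6 days.
After the second batch: Gamma(127 + 43, 30 + 6) = Gamma(170, 36).

36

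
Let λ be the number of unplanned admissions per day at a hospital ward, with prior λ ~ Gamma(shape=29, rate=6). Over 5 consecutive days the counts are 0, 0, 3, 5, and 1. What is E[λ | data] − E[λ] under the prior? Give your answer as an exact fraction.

-91/66

Total count: 0 + 0 + 3 + 5 + 1 = 9.
Total exposure: 5 days.
The Gamma prior is conjugate for the Poisson rate, so λ | data ~ Gamma(29+9, 6+5) = Gamma(38, 11).
Posterior mean = 38/11 = 38/11; prior mean = 29/6 = 29/6. Difference = 38/11 − 29/6 = -91/66.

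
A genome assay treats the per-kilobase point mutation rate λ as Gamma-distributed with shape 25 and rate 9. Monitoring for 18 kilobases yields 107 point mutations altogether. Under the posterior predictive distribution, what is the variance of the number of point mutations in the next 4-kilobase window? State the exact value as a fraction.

5456/243

Total count 107 over total exposure 18 kilobases.
The Gamma prior is conjugate for the Poisson rate, so λ | data ~ Gamma(25+107, 9+18) = Gamma(132, 27).
The posterior predictive for a window of length T is Negative Binomial with variance T·α'·(β'+T)/β'² = 4·132·31/729 = 5456/243.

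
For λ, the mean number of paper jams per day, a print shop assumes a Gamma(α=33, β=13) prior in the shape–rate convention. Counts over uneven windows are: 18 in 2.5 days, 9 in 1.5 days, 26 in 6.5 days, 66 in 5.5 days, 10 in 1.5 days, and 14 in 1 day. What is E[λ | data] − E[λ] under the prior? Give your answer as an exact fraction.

2497/819

Total count: 18 + 9 + 26 + 66 + 10 + 14 = 143.
Total exposure: 2.5 + 1.5 + 6.5 + 5.5 + 1.5 + 1 = 18.5 days.
Conjugate update: add total count to the shape and total exposure to the rate, giving Gamma(176, 63/2).
Posterior mean = 176/(63/2) = 352/63; prior mean = 33/13 = 33/13. Difference = 352/63 − 33/13 = 2497/819.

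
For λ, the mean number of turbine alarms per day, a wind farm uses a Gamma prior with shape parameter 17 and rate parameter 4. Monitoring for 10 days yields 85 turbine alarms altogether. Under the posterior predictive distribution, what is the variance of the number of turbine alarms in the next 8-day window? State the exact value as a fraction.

Total count 85 over total exposure 10 days.
The Gamma prior is conjugate for the Poisson rate, so λ | data ~ Gamma(17+85, 4+10) = Gamma(102, 14).
The posterior predictive for a window of length T is Negative Binomial with variance T·α'·(β'+T)/β'² = 8·102·22/196 = 4488/49.

4488/49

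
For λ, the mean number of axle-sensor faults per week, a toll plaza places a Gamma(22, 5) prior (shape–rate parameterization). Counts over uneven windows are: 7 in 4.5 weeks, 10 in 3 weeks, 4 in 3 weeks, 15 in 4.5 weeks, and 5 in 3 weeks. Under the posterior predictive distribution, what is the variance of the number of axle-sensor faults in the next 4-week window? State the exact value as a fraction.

Total count: 7 + 10 + 4 + 15 + 5 = 41.
Total exposure: 4.5 + 3 + 3 + 4.5 + 3 = 18 weeks.
Gamma(α, β) with Poisson data over total exposure Σt gives posterior Gamma(α+Σx, β+Σt) = Gamma(63, 23).
The posterior predictive for a window of length T is Negative Binomial with variance T·α'·(β'+T)/β'² = 4·63·27/529 = 6804/529.

6804/529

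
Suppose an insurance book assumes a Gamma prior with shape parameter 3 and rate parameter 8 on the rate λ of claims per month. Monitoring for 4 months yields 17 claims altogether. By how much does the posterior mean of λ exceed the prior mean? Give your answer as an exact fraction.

Total count 17 over total exposure 4 months.
By Gamma–Poisson conjugacy, the posterior is Gamma(α + Σx, β + Σt) = Gamma(3 + 17, 8 + 4) = Gamma(20, 12).
Posterior mean = 20/12 = 5/3; prior mean = 3/8 = 3/8. Difference = 5/3 − 3/8 = 31/24.

31/24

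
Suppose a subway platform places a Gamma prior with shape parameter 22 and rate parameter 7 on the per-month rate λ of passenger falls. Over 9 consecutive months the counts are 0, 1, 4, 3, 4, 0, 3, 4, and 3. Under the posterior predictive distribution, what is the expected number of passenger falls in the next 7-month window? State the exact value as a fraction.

77/4

Total count: 0 + 1 + 4 + 3 + 4 + 0 + 3 + 4 + 3 = 22.
Total exposure: 9 months.
The Gamma prior is conjugate for the Poisson rate, so λ | data ~ Gamma(22+22, 7+9) = Gamma(44, 16).
Predictive mean over a 7-month window = T·E[λ|data] = 7·44/16 = 77/4.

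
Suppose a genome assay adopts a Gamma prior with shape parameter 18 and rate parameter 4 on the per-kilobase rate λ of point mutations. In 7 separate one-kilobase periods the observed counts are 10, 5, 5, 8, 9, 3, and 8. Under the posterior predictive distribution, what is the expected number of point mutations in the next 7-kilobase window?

Total count: 10 + 5 + 5 + 8 + 9 + 3 + 8 = 48.
Total exposure: 7 kilobases.
The Gamma prior is conjugate for the Poisson rate, so λ | data ~ Gamma(18+48, 4+7) = Gamma(66, 11).
Predictive mean over a 7-kilobase window = T·E[λ|data] = 7·66/11 = 42.

42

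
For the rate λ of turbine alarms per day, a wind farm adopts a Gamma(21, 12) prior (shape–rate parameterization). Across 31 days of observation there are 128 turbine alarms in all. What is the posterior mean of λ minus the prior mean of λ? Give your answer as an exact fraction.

295/172

Total count 128 over total exposure 31 days.
Gamma(α, β) with Poisson data over total exposure Σt gives posterior Gamma(α+Σx, β+Σt) = Gamma(149, 43).
Posterior mean = 149/43 = 149/43; prior mean = 21/12 = 7/4. Difference = 149/43 − 7/4 = 295/172.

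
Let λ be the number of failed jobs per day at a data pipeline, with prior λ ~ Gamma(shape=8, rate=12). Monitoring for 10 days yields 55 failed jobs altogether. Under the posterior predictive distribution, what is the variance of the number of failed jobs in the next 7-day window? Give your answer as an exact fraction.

12789/484

Total count 55 over total exposure 10 days.
The Gamma prior is conjugate for the Poisson rate, so λ | data ~ Gamma(8+55, 12+10) = Gamma(63, 22).
The posterior predictive for a window of length T is Negative Binomial with variance T·α'·(β'+T)/β'² = 7·63·29/484 = 12789/484.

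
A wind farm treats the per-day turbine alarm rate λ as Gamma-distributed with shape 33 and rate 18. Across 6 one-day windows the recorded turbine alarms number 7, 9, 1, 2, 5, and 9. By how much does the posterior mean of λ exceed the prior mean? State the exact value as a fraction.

11/12

Total count: 7 + 9 + 1 + 2 + 5 + 9 = 33.
Total exposure: 6 days.
Posterior: α' = 33 + 33 = 66, β' = 18 + 6 = 24.
Posterior mean = 66/24 = 11/4; prior mean = 33/18 = 11/6. Difference = 11/4 − 11/6 = 11/12.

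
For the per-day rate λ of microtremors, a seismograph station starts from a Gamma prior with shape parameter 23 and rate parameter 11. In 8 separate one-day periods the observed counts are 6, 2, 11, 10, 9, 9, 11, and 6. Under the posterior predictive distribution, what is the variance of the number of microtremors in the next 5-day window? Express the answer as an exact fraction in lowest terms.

10440/361

Total count: 6 + 2 + 11 + 10 + 9 + 9 + 11 + 6 = 64.
Total exposure: 8 days.
The Gamma prior is conjugate for the Poisson rate, so λ | data ~ Gamma(23+64, 11+8) = Gamma(87, 19).
The posterior predictive for a window of length T is Negative Binomial with variance T·α'·(β'+T)/β'² = 5·87·24/361 = 10440/361.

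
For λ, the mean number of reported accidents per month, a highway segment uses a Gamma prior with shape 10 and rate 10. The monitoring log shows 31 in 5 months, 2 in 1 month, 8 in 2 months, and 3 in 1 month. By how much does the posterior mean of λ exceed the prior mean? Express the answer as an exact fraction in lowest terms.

Total count: 31 + 2 + 8 + 3 = 44.
Total exposure: 5 + 1 + 2 + 1 = 9 months.
Posterior: α' = 10 + 44 = 54, β' = 10 + 9 = 19.
Posterior mean = 54/19 = 54/19; prior mean = 10/10 = 1. Difference = 54/19 − 1 = 35/19.

35/19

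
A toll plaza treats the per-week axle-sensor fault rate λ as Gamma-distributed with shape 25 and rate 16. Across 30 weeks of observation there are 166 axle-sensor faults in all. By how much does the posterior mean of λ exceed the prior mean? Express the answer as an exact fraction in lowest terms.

953/368

Total count 166 over total exposure 30 weeks.
By Gamma–Poisson conjugacy, the posterior is Gamma(α + Σx, β + Σt) = Gamma(25 + 166, 16 + 30) = Gamma(191, 46).
Posterior mean = 191/46 = 191/46; prior mean = 25/16 = 25/16. Difference = 191/46 − 25/16 = 953/368.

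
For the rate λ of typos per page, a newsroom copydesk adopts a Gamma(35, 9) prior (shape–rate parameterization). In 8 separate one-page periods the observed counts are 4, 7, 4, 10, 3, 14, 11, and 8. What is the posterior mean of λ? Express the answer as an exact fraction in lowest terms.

96/17

Total count: 4 + 7 + 4 + 10 + 3 + 14 + 11 + 8 = 61.
Total exposure: 8 pages.
Posterior: α' = 35 + 61 = 96, β' = 9 + 8 = 17.
Posterior mean = α'/β' = 96/17.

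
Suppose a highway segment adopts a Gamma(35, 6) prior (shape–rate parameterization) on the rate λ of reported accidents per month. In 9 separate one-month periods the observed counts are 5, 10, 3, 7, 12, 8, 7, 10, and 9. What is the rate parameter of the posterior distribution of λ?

Total count: 5 + 10 + 3 + 7 + 12 + 8 + 7 + 10 + 9 = 71.
Total exposure: 9 months.
Posterior: α' = 35 + 71 = 106, β' = 6 + 9 = 15.

15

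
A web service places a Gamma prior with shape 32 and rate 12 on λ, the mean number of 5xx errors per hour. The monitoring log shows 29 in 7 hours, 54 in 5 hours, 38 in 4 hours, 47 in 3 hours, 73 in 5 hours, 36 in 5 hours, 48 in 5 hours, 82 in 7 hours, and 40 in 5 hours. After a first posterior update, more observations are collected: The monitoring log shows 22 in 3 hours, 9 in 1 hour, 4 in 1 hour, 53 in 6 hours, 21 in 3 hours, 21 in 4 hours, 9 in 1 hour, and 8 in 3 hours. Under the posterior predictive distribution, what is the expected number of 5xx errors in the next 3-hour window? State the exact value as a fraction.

939/40

Total count: 29 + 54 + 38 + 47 + 73 + 36 + 48 + 82 + 40 = 447.
Total exposure: 7 + 5 + 4 + 3 + 5 + 5 + 5 + 7 + 5 = 46 hours.
After the first batch: Gamma(32 + 447, 12 + 46) = Gamma(479, 58).
Total count: 22 + 9 + 4 + 53 + 21 + 21 + 9 + 8 = 147.
Total exposure: 3 + 1 + 1 + 6 + 3 + 4 + 1 + 3 = 22 hours.
After the second batch: Gamma(479 + 147, 58 + 22) = Gamma(626, 80).
Predictive mean over a 3-hour window = T·E[λ|data] = 3·626/80 = 939/40.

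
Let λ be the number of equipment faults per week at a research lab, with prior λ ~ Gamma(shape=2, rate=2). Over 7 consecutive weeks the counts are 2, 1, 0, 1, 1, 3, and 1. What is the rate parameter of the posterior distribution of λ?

9

Total count: 2 + 1 + 0 + 1 + 1 + 3 + 1 = 9.
Total exposure: 7 weeks.
Posterior: α' = 2 + 9 = 11, β' = 2 + 7 = 9.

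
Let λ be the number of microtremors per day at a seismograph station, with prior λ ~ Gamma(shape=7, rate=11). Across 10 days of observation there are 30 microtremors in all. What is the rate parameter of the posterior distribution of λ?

Total count 30 over total exposure 10 days.
Gamma(α, β) with Poisson data over total exposure Σt gives posterior Gamma(α+Σx, β+Σt) = Gamma(37, 21).

21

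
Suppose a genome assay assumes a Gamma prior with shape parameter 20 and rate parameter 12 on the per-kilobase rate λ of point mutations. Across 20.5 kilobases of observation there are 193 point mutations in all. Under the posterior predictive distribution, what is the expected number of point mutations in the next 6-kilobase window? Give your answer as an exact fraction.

2556/65

Total count 193 over total exposure 20.5 kilobases.
Posterior: α' = 20 + 193 = 213, β' = 12 + 20.5 = 65/2.
Predictive mean over a 6-kilobase window = T·E[λ|data] = 6·213/(65/2) = 2556/65.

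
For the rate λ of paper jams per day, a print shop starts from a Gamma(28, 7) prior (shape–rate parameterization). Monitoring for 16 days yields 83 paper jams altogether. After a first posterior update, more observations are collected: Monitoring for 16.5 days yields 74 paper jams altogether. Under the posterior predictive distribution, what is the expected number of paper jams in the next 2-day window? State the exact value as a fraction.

Total count 83 over total exposure 16 days.
After the first batch: Gamma(28 + 83, 7 + 16) = Gamma(111, 23).
Total count 74 over total exposure 16.5 days.
After the second batch: Gamma(111 + 74, 23 + 16.5) = Gamma(185, 79/2).
Predictive mean over a 2-day window = T·E[λ|data] = 2·185/(79/2) = 740/79.

740/79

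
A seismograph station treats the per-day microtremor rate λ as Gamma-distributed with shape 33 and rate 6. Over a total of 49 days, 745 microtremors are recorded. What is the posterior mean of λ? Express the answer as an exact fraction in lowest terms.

778/55

Total count 745 over total exposure 49 days.
Conjugate update: add total count to the shape and total exposure to the rate, giving Gamma(778, 55).
Posterior mean = α'/β' = 778/55.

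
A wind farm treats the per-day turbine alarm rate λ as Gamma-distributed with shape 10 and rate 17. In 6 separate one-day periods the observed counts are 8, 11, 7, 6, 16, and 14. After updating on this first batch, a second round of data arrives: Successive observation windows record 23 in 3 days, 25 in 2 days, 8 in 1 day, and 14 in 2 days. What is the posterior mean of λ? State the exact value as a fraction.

Total count: 8 + 11 + 7 + 6 + 16 + 14 = 62.
Total exposure: 6 days.
After the first batch: Gamma(10 + 62, 17 + 6) = Gamma(72, 23).
Total count: 23 + 25 + 8 + 14 = 70.
Total exposure: 3 + 2 + 1 + 2 = 8 days.
After the second batch: Gamma(72 + 70, 23 + 8) = Gamma(142, 31).
Posterior mean = α'/β' = 142/31.

142/31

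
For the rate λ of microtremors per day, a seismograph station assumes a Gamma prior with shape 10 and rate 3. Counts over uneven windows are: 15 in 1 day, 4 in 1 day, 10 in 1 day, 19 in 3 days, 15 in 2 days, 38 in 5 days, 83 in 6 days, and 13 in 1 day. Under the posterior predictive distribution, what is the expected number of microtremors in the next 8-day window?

Total count: 15 + 4 + 10 + 19 + 15 + 38 + 83 + 13 = 197.
Total exposure: 1 + 1 + 1 + 3 + 2 + 5 + 6 + 1 = 20 days.
The Gamma prior is conjugate for the Poisson rate, so λ | data ~ Gamma(10+197, 3+20) = Gamma(207, 23).
Predictive mean over an 8-day window = T·E[λ|data] = 8·207/23 = 72.

72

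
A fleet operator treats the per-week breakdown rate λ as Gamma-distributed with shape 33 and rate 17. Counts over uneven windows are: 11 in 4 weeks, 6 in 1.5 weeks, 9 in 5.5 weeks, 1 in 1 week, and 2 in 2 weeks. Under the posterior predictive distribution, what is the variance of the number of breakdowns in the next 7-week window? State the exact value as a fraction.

Total count: 11 + 6 + 9 + 1 + 2 = 29.
Total exposure: 4 + 1.5 + 5.5 + 1 + 2 = 14 weeks.
Conjugate update: add total count to the shape and total exposure to the rate, giving Gamma(62, 31).
The posterior predictive for a window of length T is Negative Binomial with variance T·α'·(β'+T)/β'² = 7·62·38/961 = 532/31.

532/31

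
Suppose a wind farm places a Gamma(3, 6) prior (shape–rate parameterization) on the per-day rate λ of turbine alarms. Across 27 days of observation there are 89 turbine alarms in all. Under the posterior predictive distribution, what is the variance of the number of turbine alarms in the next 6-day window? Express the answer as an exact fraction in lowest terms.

Total count 89 over total exposure 27 days.
Gamma(α, β) with Poisson data over total exposure Σt gives posterior Gamma(α+Σx, β+Σt) = Gamma(92, 33).
The posterior predictive for a window of length T is Negative Binomial with variance T·α'·(β'+T)/β'² = 6·92·39/1089 = 2392/121.

2392/121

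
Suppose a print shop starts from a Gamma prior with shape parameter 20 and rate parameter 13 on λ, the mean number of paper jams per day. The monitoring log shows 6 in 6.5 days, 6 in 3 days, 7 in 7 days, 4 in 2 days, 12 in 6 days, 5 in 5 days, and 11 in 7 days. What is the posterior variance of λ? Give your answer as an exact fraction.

Total count: 6 + 6 + 7 + 4 + 12 + 5 + 11 = 51.
Total exposure: 6.5 + 3 + 7 + 2 + 6 + 5 + 7 = 36.5 days.
Conjugate update: add total count to the shape and total exposure to the rate, giving Gamma(71, 99/2).
Posterior variance = α'/β'² = 71/(9801/4) = 284/9801.

284/9801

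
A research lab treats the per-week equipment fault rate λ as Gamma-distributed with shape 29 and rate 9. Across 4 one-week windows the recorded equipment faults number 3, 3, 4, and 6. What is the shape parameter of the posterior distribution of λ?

Total count: 3 + 3 + 4 + 6 = 16.
Total exposure: 4 weeks.
By Gamma–Poisson conjugacy, the posterior is Gamma(α + Σx, β + Σt) = Gamma(29 + 16, 9 + 4) = Gamma(45, 13).

45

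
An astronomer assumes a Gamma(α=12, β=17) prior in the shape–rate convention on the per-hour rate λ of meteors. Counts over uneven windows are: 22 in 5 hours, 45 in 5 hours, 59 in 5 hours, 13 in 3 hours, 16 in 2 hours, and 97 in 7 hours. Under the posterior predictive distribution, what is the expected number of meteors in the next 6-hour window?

36

Total count: 22 + 45 + 59 + 13 + 16 + 97 = 252.
Total exposure: 5 + 5 + 5 + 3 + 2 + 7 = 27 hours.
Conjugate update: add total count to the shape and total exposure to the rate, giving Gamma(264, 44).
Predictive mean over a 6-hour window = T·E[λ|data] = 6·264/44 = 36.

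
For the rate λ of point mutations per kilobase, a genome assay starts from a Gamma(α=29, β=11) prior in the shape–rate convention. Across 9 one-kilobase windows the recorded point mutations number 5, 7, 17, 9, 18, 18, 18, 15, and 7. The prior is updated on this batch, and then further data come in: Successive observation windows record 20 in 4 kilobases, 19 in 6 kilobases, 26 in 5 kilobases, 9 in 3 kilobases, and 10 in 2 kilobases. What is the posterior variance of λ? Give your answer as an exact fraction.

227/1600

Total count: 5 + 7 + 17 + 9 + 18 + 18 + 18 + 15 + 7 = 114.
Total exposure: 9 kilobases.
After the first batch: Gamma(29 + 114, 11 + 9) = Gamma(143, 20).
Total count: 20 + 19 + 26 + 9 + 10 = 84.
Total exposure: 4 + 6 + 5 + 3 + 2 = 20 kilobases.
After the second batch: Gamma(143 + 84, 20 + 20) = Gamma(227, 40).
Posterior variance = α'/β'² = 227/1600.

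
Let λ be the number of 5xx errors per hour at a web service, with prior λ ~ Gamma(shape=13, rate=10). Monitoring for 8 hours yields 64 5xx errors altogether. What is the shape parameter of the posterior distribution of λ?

77

Total count 64 over total exposure 8 hours.
Gamma(α, β) with Poisson data over total exposure Σt gives posterior Gamma(α+Σx, β+Σt) = Gamma(77, 18).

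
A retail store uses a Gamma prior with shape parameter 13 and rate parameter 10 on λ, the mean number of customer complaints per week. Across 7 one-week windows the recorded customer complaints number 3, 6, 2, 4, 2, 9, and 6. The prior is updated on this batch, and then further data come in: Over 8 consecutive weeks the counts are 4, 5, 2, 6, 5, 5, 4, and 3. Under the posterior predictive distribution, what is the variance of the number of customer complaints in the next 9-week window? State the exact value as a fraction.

Total count: 3 + 6 + 2 + 4 + 2 + 9 + 6 = 32.
Total exposure: 7 weeks.
After the first batch: Gamma(13 + 32, 10 + 7) = Gamma(45, 17).
Total count: 4 + 5 + 2 + 6 + 5 + 5 + 4 + 3 = 34.
Total exposure: 8 weeks.
After the second batch: Gamma(45 + 34, 17 + 8) = Gamma(79, 25).
The posterior predictive for a window of length T is Negative Binomial with variance T·α'·(β'+T)/β'² = 9·79·34/625 = 24174/625.

24174/625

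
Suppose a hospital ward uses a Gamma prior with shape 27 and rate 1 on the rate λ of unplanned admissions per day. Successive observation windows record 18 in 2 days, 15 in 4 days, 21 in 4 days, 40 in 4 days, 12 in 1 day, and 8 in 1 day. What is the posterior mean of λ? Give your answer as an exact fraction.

Total count: 18 + 15 + 21 + 40 + 12 + 8 = 114.
Total exposure: 2 + 4 + 4 + 4 + 1 + 1 = 16 days.
By Gamma–Poisson conjugacy, the posterior is Gamma(α + Σx, β + Σt) = Gamma(27 + 114, 1 + 16) = Gamma(141, 17).
Posterior mean = α'/β' = 141/17.

141/17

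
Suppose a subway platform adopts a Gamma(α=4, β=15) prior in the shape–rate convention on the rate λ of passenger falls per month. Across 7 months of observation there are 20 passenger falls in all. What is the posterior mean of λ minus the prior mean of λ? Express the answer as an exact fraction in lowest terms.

Total count 20 over total exposure 7 months.
The Gamma prior is conjugate for the Poisson rate, so λ | data ~ Gamma(4+20, 15+7) = Gamma(24, 22).
Posterior mean = 24/22 = 12/11; prior mean = 4/15 = 4/15. Difference = 12/11 − 4/15 = 136/165.

136/165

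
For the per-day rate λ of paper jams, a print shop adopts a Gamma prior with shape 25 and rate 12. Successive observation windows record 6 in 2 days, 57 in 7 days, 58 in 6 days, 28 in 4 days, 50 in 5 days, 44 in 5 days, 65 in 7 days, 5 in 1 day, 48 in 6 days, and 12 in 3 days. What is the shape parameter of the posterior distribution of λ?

398

Total count: 6 + 57 + 58 + 28 + 50 + 44 + 65 + 5 + 48 + 12 = 373.
Total exposure: 2 + 7 + 6 + 4 + 5 + 5 + 7 + 1 + 6 + 3 = 46 days.
Gamma(α, β) with Poisson data over total exposure Σt gives posterior Gamma(α+Σx, β+Σt) = Gamma(398, 58).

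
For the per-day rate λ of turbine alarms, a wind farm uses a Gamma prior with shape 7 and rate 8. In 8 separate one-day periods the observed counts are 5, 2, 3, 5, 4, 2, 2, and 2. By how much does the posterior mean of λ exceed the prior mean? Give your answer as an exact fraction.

9/8

Total count: 5 + 2 + 3 + 5 + 4 + 2 + 2 + 2 = 25.
Total exposure: 8 days.
Gamma(α, β) with Poisson data over total exposure Σt gives posterior Gamma(α+Σx, β+Σt) = Gamma(32, 16).
Posterior mean = 32/16 = 2; prior mean = 7/8 = 7/8. Difference = 2 − 7/8 = 9/8.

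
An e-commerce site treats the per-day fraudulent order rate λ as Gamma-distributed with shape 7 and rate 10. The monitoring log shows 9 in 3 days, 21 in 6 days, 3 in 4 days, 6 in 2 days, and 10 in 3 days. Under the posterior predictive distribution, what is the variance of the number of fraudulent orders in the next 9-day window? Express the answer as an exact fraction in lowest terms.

Total count: 9 + 21 + 3 + 6 + 10 = 49.
Total exposure: 3 + 6 + 4 + 2 + 3 = 18 days.
Gamma(α, β) with Poisson data over total exposure Σt gives posterior Gamma(α+Σx, β+Σt) = Gamma(56, 28).
The posterior predictive for a window of length T is Negative Binomial with variance T·α'·(β'+T)/β'² = 9·56·37/784 = 333/14.

333/14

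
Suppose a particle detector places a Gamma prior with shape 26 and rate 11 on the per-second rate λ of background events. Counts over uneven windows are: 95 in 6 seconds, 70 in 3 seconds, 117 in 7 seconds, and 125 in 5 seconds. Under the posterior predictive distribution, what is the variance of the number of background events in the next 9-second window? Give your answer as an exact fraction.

159777/1024

Total count: 95 + 70 + 117 + 125 = 407.
Total exposure: 6 + 3 + 7 + 5 = 21 seconds.
Gamma(α, β) with Poisson data over total exposure Σt gives posterior Gamma(α+Σx, β+Σt) = Gamma(433, 32).
The posterior predictive for a window of length T is Negative Binomial with variance T·α'·(β'+T)/β'² = 9·433·41/1024 = 159777/1024.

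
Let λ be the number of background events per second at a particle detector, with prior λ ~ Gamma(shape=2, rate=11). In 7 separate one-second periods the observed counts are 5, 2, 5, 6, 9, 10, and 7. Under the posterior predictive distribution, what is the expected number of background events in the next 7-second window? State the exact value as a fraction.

161/9

Total count: 5 + 2 + 5 + 6 + 9 + 10 + 7 = 44.
Total exposure: 7 seconds.
Gamma(α, β) with Poisson data over total exposure Σt gives posterior Gamma(α+Σx, β+Σt) = Gamma(46, 18).
Predictive mean over a 7-second window = T·E[λ|data] = 7·46/18 = 161/9.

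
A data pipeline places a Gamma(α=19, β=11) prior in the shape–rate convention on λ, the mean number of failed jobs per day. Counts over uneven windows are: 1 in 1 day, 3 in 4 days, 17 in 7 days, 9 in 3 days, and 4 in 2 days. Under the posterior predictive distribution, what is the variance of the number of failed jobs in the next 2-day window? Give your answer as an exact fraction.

Total count: 1 + 3 + 17 + 9 + 4 = 34.
Total exposure: 1 + 4 + 7 + 3 + 2 = 17 days.
By Gamma–Poisson conjugacy, the posterior is Gamma(α + Σx, β + Σt) = Gamma(19 + 34, 11 + 17) = Gamma(53, 28).
The posterior predictive for a window of length T is Negative Binomial with variance T·α'·(β'+T)/β'² = 2·53·30/784 = 795/196.

795/196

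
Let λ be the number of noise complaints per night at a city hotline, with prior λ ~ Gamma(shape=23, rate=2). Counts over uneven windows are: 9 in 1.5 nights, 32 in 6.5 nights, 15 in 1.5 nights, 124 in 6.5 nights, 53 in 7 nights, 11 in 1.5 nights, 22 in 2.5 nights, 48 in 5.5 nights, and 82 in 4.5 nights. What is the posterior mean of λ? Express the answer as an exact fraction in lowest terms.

419/39

Total count: 9 + 32 + 15 + 124 + 53 + 11 + 22 + 48 + 82 = 396.
Total exposure: 1.5 + 6.5 + 1.5 + 6.5 + 7 + 1.5 + 2.5 + 5.5 + 4.5 = 37 nights.
Posterior: α' = 23 + 396 = 419, β' = 2 + 37 = 39.
Posterior mean = α'/β' = 419/39.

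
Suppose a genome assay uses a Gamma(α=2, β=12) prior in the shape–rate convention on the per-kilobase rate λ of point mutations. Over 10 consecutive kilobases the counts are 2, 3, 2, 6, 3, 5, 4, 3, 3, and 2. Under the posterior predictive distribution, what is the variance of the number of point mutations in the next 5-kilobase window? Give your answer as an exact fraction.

Total count: 2 + 3 + 2 + 6 + 3 + 5 + 4 + 3 + 3 + 2 = 33.
Total exposure: 10 kilobases.
By Gamma–Poisson conjugacy, the posterior is Gamma(α + Σx, β + Σt) = Gamma(2 + 33, 12 + 10) = Gamma(35, 22).
The posterior predictive for a window of length T is Negative Binomial with variance T·α'·(β'+T)/β'² = 5·35·27/484 = 4725/484.

4725/484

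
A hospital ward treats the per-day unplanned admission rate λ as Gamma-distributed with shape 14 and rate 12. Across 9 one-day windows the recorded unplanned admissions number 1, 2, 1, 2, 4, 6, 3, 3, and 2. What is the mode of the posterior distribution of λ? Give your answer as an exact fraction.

37/21

Total count: 1 + 2 + 1 + 2 + 4 + 6 + 3 + 3 + 2 = 24.
Total exposure: 9 days.
By Gamma–Poisson conjugacy, the posterior is Gamma(α + Σx, β + Σt) = Gamma(14 + 24, 12 + 9) = Gamma(38, 21).
Posterior mode = (α'−1)/β' = 37/21.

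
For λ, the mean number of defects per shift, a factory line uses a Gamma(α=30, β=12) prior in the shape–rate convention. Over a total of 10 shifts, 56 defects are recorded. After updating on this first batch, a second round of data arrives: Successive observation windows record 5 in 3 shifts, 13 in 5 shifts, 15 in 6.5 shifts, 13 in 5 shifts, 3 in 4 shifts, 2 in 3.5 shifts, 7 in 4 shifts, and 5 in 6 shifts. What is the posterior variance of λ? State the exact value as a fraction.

Total count 56 over total exposure 10 shifts.
After the first batch: Gamma(30 + 56, 12 + 10) = Gamma(86, 22).
Total count: 5 + 13 + 15 + 13 + 3 + 2 + 7 + 5 = 63.
Total exposure: 3 + 5 + 6.5 + 5 + 4 + 3.5 + 4 + 6 = 37 shifts.
After the second batch: Gamma(86 + 63, 22 + 37) = Gamma(149, 59).
Posterior variance = α'/β'² = 149/3481.

149/3481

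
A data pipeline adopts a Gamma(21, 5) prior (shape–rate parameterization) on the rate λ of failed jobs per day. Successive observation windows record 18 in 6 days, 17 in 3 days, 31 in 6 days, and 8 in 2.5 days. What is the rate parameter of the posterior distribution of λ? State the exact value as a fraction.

45/2

Total count: 18 + 17 + 31 + 8 = 74.
Total exposure: 6 + 3 + 6 + 2.5 = 17.5 days.
Gamma(α, β) with Poisson data over total exposure Σt gives posterior Gamma(α+Σx, β+Σt) = Gamma(95, 45/2).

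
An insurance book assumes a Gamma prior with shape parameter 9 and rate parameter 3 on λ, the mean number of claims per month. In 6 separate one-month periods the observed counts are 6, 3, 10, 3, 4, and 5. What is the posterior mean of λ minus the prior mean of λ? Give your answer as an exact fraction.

13/9

Total count: 6 + 3 + 10 + 3 + 4 + 5 = 31.
Total exposure: 6 months.
Conjugate update: add total count to the shape and total exposure to the rate, giving Gamma(40, 9).
Posterior mean = 40/9 = 40/9; prior mean = 9/3 = 3. Difference = 40/9 − 3 = 13/9.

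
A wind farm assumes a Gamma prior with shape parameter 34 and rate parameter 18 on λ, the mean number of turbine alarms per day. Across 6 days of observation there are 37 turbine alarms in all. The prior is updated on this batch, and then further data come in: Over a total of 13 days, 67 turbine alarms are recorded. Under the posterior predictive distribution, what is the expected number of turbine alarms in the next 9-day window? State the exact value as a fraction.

1242/37

Total count 37 over total exposure 6 days.
After the first batch: Gamma(34 + 37, 18 + 6) = Gamma(71, 24).
Total count 67 over total exposure 13 days.
After the second batch: Gamma(71 + 67, 24 + 13) = Gamma(138, 37).
Predictive mean over a 9-day window = T·E[λ|data] = 9·138/37 = 1242/37.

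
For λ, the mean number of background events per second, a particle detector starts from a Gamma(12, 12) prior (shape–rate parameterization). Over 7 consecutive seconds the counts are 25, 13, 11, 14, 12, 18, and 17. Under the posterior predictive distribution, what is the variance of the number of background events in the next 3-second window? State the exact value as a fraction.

Total count: 25 + 13 + 11 + 14 + 12 + 18 + 17 = 110.
Total exposure: 7 seconds.
By Gamma–Poisson conjugacy, the posterior is Gamma(α + Σx, β + Σt) = Gamma(12 + 110, 12 + 7) = Gamma(122, 19).
The posterior predictive for a window of length T is Negative Binomial with variance T·α'·(β'+T)/β'² = 3·122·22/361 = 8052/361.

8052/361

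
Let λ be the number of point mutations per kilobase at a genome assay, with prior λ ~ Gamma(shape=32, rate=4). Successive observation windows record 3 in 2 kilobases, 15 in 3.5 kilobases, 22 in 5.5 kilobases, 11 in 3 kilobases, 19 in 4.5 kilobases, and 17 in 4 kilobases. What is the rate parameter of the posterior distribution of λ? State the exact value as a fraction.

Total count: 3 + 15 + 22 + 11 + 19 + 17 = 87.
Total exposure: 2 + 3.5 + 5.5 + 3 + 4.5 + 4 = 22.5 kilobases.
Gamma(α, β) with Poisson data over total exposure Σt gives posterior Gamma(α+Σx, β+Σt) = Gamma(119, 53/2).

53/2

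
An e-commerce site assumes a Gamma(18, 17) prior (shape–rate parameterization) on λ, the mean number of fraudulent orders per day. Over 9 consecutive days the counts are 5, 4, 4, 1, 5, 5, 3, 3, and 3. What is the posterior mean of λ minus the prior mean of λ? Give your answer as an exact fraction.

Total count: 5 + 4 + 4 + 1 + 5 + 5 + 3 + 3 + 3 = 33.
Total exposure: 9 days.
Gamma(α, β) with Poisson data over total exposure Σt gives posterior Gamma(α+Σx, β+Σt) = Gamma(51, 26).
Posterior mean = 51/26 = 51/26; prior mean = 18/17 = 18/17. Difference = 51/26 − 18/17 = 399/442.

399/442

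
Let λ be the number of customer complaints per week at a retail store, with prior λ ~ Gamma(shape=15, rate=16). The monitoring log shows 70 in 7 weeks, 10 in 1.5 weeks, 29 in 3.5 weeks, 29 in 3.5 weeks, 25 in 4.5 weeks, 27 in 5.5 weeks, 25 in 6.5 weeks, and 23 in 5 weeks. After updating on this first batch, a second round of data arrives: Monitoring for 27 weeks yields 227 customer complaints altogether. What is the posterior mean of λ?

Total count: 70 + 10 + 29 + 29 + 25 + 27 + 25 + 23 = 238.
Total exposure: 7 + 1.5 + 3.5 + 3.5 + 4.5 + 5.5 + 6.5 + 5 = 37 weeks.
After the first batch: Gamma(15 + 238, 16 + 37) = Gamma(253, 53).
Total count 227 over total exposure 27 weeks.
After the second batch: Gamma(253 + 227, 53 + 27) = Gamma(480, 80).
Posterior mean = α'/β' = 480/80 = 6.

6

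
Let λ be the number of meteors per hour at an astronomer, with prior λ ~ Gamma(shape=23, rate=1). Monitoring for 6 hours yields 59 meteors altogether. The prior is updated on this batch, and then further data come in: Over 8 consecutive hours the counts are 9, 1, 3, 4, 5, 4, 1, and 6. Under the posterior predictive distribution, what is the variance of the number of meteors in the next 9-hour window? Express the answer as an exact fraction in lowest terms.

Total count 59 over total exposure 6 hours.
After the first batch: Gamma(23 + 59, 1 + 6) = Gamma(82, 7).
Total count: 9 + 1 + 3 + 4 + 5 + 4 + 1 + 6 = 33.
Total exposure: 8 hours.
After the second batch: Gamma(82 + 33, 7 + 8) = Gamma(115, 15).
The posterior predictive for a window of length T is Negative Binomial with variance T·α'·(β'+T)/β'² = 9·115·24/225 = 552/5.

552/5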